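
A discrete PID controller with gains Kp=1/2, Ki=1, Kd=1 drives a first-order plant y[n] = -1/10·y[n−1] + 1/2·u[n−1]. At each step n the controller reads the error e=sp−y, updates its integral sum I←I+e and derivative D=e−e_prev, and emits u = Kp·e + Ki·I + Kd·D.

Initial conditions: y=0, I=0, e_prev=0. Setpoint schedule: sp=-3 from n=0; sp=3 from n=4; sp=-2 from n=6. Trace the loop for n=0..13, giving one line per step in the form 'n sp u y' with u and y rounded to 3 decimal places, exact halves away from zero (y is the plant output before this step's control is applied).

0 -3 -7.500 0.000
1 -3 1.875 -3.750
2 -3 -13.781 1.313
3 -3 7.805 -7.022
4 3 -10.574 4.605
5 3 19.328 -5.747
6 -2 -34.742 10.239
7 -2 45.589 -18.395
8 -2 -74.221 24.634
9 -2 102.694 -39.574
10 -2 -161.136 55.304
11 -2 229.945 -86.099
12 -2 -351.561 123.582
13 -2 511.840 -188.139

(exact arithmetic carried between steps; '≈' marks a value shown rounded to 6 d.p. or computed from one; I and e_prev carry over from the previous line; the table rounds u and y to 3 d.p., halves away from zero)
n=0: y=0, sp=-3, e=sp−y=-3; I=-3, D=e−e_prev=-3; u=1/2·(-3)+1·(-3)+1·(-3)=-7.5; next y=-1/10·0+1/2·(-7.5)=-3.75
n=1: y=-3.75, sp=-3, e=sp−y=0.75; I=-2.25, D=e−e_prev=3.75; u=1/2·0.75+1·(-2.25)+1·3.75=1.875; next y=-1/10·(-3.75)+1/2·1.875=1.3125
n=2: y=1.3125, sp=-3, e=sp−y=-4.3125; I=-6.5625, D=e−e_prev=-5.0625; u=1/2·(-4.3125)+1·(-6.5625)+1·(-5.0625)=-13.78125; next y=-1/10·1.3125+1/2·(-13.78125)=-7.021875
n=3: y=-7.021875, sp=-3, e=sp−y=4.021875; I=-2.540625, D=e−e_prev=8.334375; u=1/2·4.021875+1·(-2.540625)+1·8.334375≈7.804688; next y=-1/10·(-7.021875)+1/2·7.804688≈4.604531
n=4: y≈4.604531, sp=3, e=sp−y≈-1.604531; I≈-4.145156, D=e−e_prev≈-5.626406; u=1/2·(-1.604531)+1·(-4.145156)+1·(-5.626406)≈-10.573828; next y=-1/10·4.604531+1/2·(-10.573828)≈-5.747367
n=5: y≈-5.747367, sp=3, e=sp−y≈8.747367; I≈4.602211, D=e−e_prev≈10.351898; u=1/2·8.747367+1·4.602211+1·10.351898≈19.327793; next y=-1/10·(-5.747367)+1/2·19.327793≈10.238633
n=6: y≈10.238633, sp=-2, e=sp−y≈-12.238633; I≈-7.636422, D=e−e_prev≈-20.986000; u=1/2·(-12.238633)+1·(-7.636422)+1·(-20.986000)≈-34.741739; next y=-1/10·10.238633+1/2·(-34.741739)≈-18.394733
n=7: y≈-18.394733, sp=-2, e=sp−y≈16.394733; I≈8.758311, D=e−e_prev≈28.633366; u=1/2·16.394733+1·8.758311+1·28.633366≈45.589043; next y=-1/10·(-18.394733)+1/2·45.589043≈24.633995
n=8: y≈24.633995, sp=-2, e=sp−y≈-26.633995; I≈-17.875684, D=e−e_prev≈-43.028728; u=1/2·(-26.633995)+1·(-17.875684)+1·(-43.028728)≈-74.221410; next y=-1/10·24.633995+1/2·(-74.221410)≈-39.574104
n=9: y≈-39.574104, sp=-2, e=sp−y≈37.574104; I≈19.698420, D=e−e_prev≈64.208099; u=1/2·37.574104+1·19.698420+1·64.208099≈102.693571; next y=-1/10·(-39.574104)+1/2·102.693571≈55.304196
n=10: y≈55.304196, sp=-2, e=sp−y≈-57.304196; I≈-37.605776, D=e−e_prev≈-94.878300; u=1/2·(-57.304196)+1·(-37.605776)+1·(-94.878300)≈-161.136175; next y=-1/10·55.304196+1/2·(-161.136175)≈-86.098507
n=11: y≈-86.098507, sp=-2, e=sp−y≈84.098507; I≈46.492731, D=e−e_prev≈141.402703; u=1/2·84.098507+1·46.492731+1·141.402703≈229.944687; next y=-1/10·(-86.098507)+1/2·229.944687≈123.582194
n=12: y≈123.582194, sp=-2, e=sp−y≈-125.582194; I≈-79.089464, D=e−e_prev≈-209.680701; u=1/2·(-125.582194)+1·(-79.089464)+1·(-209.680701)≈-351.561262; next y=-1/10·123.582194+1/2·(-351.561262)≈-188.138851
n=13: y≈-188.138851, sp=-2, e=sp−y≈186.138851; I≈107.049387, D=e−e_prev≈311.721045; u=1/2·186.138851+1·107.049387+1·311.721045≈511.839857; next y=-1/10·(-188.138851)+1/2·511.839857≈274.733814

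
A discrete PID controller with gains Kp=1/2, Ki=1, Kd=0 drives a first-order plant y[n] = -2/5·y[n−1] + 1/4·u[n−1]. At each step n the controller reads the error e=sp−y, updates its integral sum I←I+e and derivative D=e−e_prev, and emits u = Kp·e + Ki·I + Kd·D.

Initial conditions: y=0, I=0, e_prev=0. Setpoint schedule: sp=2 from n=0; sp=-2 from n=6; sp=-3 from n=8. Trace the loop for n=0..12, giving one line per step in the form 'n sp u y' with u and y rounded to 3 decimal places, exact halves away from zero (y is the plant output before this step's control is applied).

(exact arithmetic carried between steps; '≈' marks a value shown rounded to 6 d.p. or computed from one; I and e_prev carry over from the previous line; the table rounds u and y to 3 d.p., halves away from zero)
n=0: y=0, sp=2, e=sp−y=2; I=2, D=e−e_prev=2; u=1/2·2+1·2+0·2=3; next y=-2/5·0+1/4·3=0.75
n=1: y=0.75, sp=2, e=sp−y=1.25; I=3.25, D=e−e_prev=-0.75; u=1/2·1.25+1·3.25+0·(-0.75)=3.875; next y=-2/5·0.75+1/4·3.875=0.66875
n=2: y=0.66875, sp=2, e=sp−y=1.33125; I=4.58125, D=e−e_prev=0.08125; u=1/2·1.33125+1·4.58125+0·0.08125=5.246875; next y=-2/5·0.66875+1/4·5.246875≈1.044219
n=3: y≈1.044219, sp=2, e=sp−y≈0.955781; I≈5.537031, D=e−e_prev≈-0.375469; u=1/2·0.955781+1·5.537031+0·(-0.375469)≈6.014922; next y=-2/5·1.044219+1/4·6.014922≈1.086043
n=4: y≈1.086043, sp=2, e=sp−y≈0.913957; I≈6.450988, D=e−e_prev≈-0.041824; u=1/2·0.913957+1·6.450988+0·(-0.041824)≈6.907967; next y=-2/5·1.086043+1/4·6.907967≈1.292575
n=5: y≈1.292575, sp=2, e=sp−y≈0.707425; I≈7.158414, D=e−e_prev≈-0.206532; u=1/2·0.707425+1·7.158414+0·(-0.206532)≈7.512127; next y=-2/5·1.292575+1/4·7.512127≈1.361002
n=6: y≈1.361002, sp=-2, e=sp−y≈-3.361002; I≈3.797412, D=e−e_prev≈-4.068427; u=1/2·(-3.361002)+1·3.797412+0·(-4.068427)≈2.116911; next y=-2/5·1.361002+1/4·2.116911≈-0.015173
n=7: y≈-0.015173, sp=-2, e=sp−y≈-1.984827; I≈1.812585, D=e−e_prev≈1.376175; u=1/2·(-1.984827)+1·1.812585+0·1.376175≈0.820171; next y=-2/5·(-0.015173)+1/4·0.820171≈0.211112
n=8: y≈0.211112, sp=-3, e=sp−y≈-3.211112; I≈-1.398527, D=e−e_prev≈-1.226285; u=1/2·(-3.211112)+1·(-1.398527)+0·(-1.226285)≈-3.004083; next y=-2/5·0.211112+1/4·(-3.004083)≈-0.835466
n=9: y≈-0.835466, sp=-3, e=sp−y≈-2.164534; I≈-3.563062, D=e−e_prev≈1.046578; u=1/2·(-2.164534)+1·(-3.563062)+0·1.046578≈-4.645329; next y=-2/5·(-0.835466)+1/4·(-4.645329)≈-0.827146
n=10: y≈-0.827146, sp=-3, e=sp−y≈-2.172854; I≈-5.735916, D=e−e_prev≈-0.008320; u=1/2·(-2.172854)+1·(-5.735916)+0·(-0.008320)≈-6.822343; next y=-2/5·(-0.827146)+1/4·(-6.822343)≈-1.374727
n=11: y≈-1.374727, sp=-3, e=sp−y≈-1.625273; I≈-7.361188, D=e−e_prev≈0.547581; u=1/2·(-1.625273)+1·(-7.361188)+0·0.547581≈-8.173825; next y=-2/5·(-1.374727)+1/4·(-8.173825)≈-1.493565
n=12: y≈-1.493565, sp=-3, e=sp−y≈-1.506435; I≈-8.867623, D=e−e_prev≈0.118838; u=1/2·(-1.506435)+1·(-8.867623)+0·0.118838≈-9.620840; next y=-2/5·(-1.493565)+1/4·(-9.620840)≈-1.807784

0 2 3.000 0.000
1 2 3.875 0.750
2 2 5.247 0.669
3 2 6.015 1.044
4 2 6.908 1.086
5 2 7.512 1.293
6 -2 2.117 1.361
7 -2 0.820 -0.015
8 -3 -3.004 0.211
9 -3 -4.645 -0.835
10 -3 -6.822 -0.827
11 -3 -8.174 -1.375
12 -3 -9.621 -1.494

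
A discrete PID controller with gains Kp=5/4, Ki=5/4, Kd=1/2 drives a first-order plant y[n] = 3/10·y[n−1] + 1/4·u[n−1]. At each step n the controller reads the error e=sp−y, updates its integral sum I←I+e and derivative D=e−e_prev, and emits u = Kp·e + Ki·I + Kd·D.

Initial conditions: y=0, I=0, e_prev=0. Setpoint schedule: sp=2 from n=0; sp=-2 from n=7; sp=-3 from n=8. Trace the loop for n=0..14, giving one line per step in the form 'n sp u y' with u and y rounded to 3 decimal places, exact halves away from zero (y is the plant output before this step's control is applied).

(exact arithmetic carried between steps; '≈' marks a value shown rounded to 6 d.p. or computed from one; I and e_prev carry over from the previous line; the table rounds u and y to 3 d.p., halves away from zero)
n=0: y=0, sp=2, e=sp−y=2; I=2, D=e−e_prev=2; u=5/4·2+5/4·2+1/2·2=6; next y=3/10·0+1/4·6=1.5
n=1: y=1.5, sp=2, e=sp−y=0.5; I=2.5, D=e−e_prev=-1.5; u=5/4·0.5+5/4·2.5+1/2·(-1.5)=3; next y=3/10·1.5+1/4·3=1.2
n=2: y=1.2, sp=2, e=sp−y=0.8; I=3.3, D=e−e_prev=0.3; u=5/4·0.8+5/4·3.3+1/2·0.3=5.275; next y=3/10·1.2+1/4·5.275=1.67875
n=3: y=1.67875, sp=2, e=sp−y=0.32125; I=3.62125, D=e−e_prev=-0.47875; u=5/4·0.32125+5/4·3.62125+1/2·(-0.47875)=4.68875; next y=3/10·1.67875+1/4·4.68875≈1.675813
n=4: y≈1.675813, sp=2, e=sp−y≈0.324188; I≈3.945438, D=e−e_prev≈0.002938; u=5/4·0.324188+5/4·3.945438+1/2·0.002938≈5.3385; next y=3/10·1.675813+1/4·5.3385≈1.837369
n=5: y≈1.837369, sp=2, e=sp−y≈0.162631; I≈4.108069, D=e−e_prev≈-0.161556; u=5/4·0.162631+5/4·4.108069+1/2·(-0.161556)≈5.257597; next y=3/10·1.837369+1/4·5.257597≈1.865610
n=6: y≈1.865610, sp=2, e=sp−y≈0.134390; I≈4.242459, D=e−e_prev≈-0.028241; u=5/4·0.134390+5/4·4.242459+1/2·(-0.028241)≈5.456941; next y=3/10·1.865610+1/4·5.456941≈1.923918
n=7: y≈1.923918, sp=-2, e=sp−y≈-3.923918; I≈0.318541, D=e−e_prev≈-4.058308; u=5/4·(-3.923918)+5/4·0.318541+1/2·(-4.058308)≈-6.535876; next y=3/10·1.923918+1/4·(-6.535876)≈-1.056794
n=8: y≈-1.056794, sp=-3, e=sp−y≈-1.943206; I≈-1.624666, D=e−e_prev≈1.980712; u=5/4·(-1.943206)+5/4·(-1.624666)+1/2·1.980712≈-3.469484; next y=3/10·(-1.056794)+1/4·(-3.469484)≈-1.184409
n=9: y≈-1.184409, sp=-3, e=sp−y≈-1.815591; I≈-3.440257, D=e−e_prev≈0.127616; u=5/4·(-1.815591)+5/4·(-3.440257)+1/2·0.127616≈-6.506001; next y=3/10·(-1.184409)+1/4·(-6.506001)≈-1.981823
n=10: y≈-1.981823, sp=-3, e=sp−y≈-1.018177; I≈-4.458433, D=e−e_prev≈0.797414; u=5/4·(-1.018177)+5/4·(-4.458433)+1/2·0.797414≈-6.447056; next y=3/10·(-1.981823)+1/4·(-6.447056)≈-2.206311
n=11: y≈-2.206311, sp=-3, e=sp−y≈-0.793689; I≈-5.252123, D=e−e_prev≈0.224488; u=5/4·(-0.793689)+5/4·(-5.252123)+1/2·0.224488≈-7.445021; next y=3/10·(-2.206311)+1/4·(-7.445021)≈-2.523148
n=12: y≈-2.523148, sp=-3, e=sp−y≈-0.476852; I≈-5.728974, D=e−e_prev≈0.316838; u=5/4·(-0.476852)+5/4·(-5.728974)+1/2·0.316838≈-7.598863; next y=3/10·(-2.523148)+1/4·(-7.598863)≈-2.656660
n=13: y≈-2.656660, sp=-3, e=sp−y≈-0.343340; I≈-6.072314, D=e−e_prev≈0.133512; u=5/4·(-0.343340)+5/4·(-6.072314)+1/2·0.133512≈-7.952811; next y=3/10·(-2.656660)+1/4·(-7.952811)≈-2.785201
n=14: y≈-2.785201, sp=-3, e=sp−y≈-0.214799; I≈-6.287113, D=e−e_prev≈0.128540; u=5/4·(-0.214799)+5/4·(-6.287113)+1/2·0.128540≈-8.063120; next y=3/10·(-2.785201)+1/4·(-8.063120)≈-2.851340

0 2 6.000 0.000
1 2 3.000 1.500
2 2 5.275 1.200
3 2 4.689 1.679
4 2 5.339 1.676
5 2 5.258 1.837
6 2 5.457 1.866
7 -2 -6.536 1.924
8 -3 -3.469 -1.057
9 -3 -6.506 -1.184
10 -3 -6.447 -1.982
11 -3 -7.445 -2.206
12 -3 -7.599 -2.523
13 -3 -7.953 -2.657
14 -3 -8.063 -2.785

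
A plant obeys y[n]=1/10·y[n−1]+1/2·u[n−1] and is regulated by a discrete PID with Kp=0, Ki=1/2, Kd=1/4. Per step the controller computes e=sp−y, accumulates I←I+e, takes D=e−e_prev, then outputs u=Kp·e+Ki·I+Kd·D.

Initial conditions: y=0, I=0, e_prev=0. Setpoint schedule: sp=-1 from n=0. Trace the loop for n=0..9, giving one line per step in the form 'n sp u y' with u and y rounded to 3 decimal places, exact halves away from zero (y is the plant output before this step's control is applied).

(exact arithmetic carried between steps; '≈' marks a value shown rounded to 6 d.p. or computed from one; I and e_prev carry over from the previous line; the table rounds u and y to 3 d.p., halves away from zero)
n=0: y=0, sp=-1, e=sp−y=-1; I=-1, D=e−e_prev=-1; u=0·(-1)+1/2·(-1)+1/4·(-1)=-0.75; next y=1/10·0+1/2·(-0.75)=-0.375
n=1: y=-0.375, sp=-1, e=sp−y=-0.625; I=-1.625, D=e−e_prev=0.375; u=0·(-0.625)+1/2·(-1.625)+1/4·0.375=-0.71875; next y=1/10·(-0.375)+1/2·(-0.71875)=-0.396875
n=2: y=-0.396875, sp=-1, e=sp−y=-0.603125; I=-2.228125, D=e−e_prev=0.021875; u=0·(-0.603125)+1/2·(-2.228125)+1/4·0.021875≈-1.108594; next y=1/10·(-0.396875)+1/2·(-1.108594)≈-0.593984
n=3: y≈-0.593984, sp=-1, e=sp−y≈-0.406016; I≈-2.634141, D=e−e_prev≈0.197109; u=0·(-0.406016)+1/2·(-2.634141)+1/4·0.197109≈-1.267793; next y=1/10·(-0.593984)+1/2·(-1.267793)≈-0.693295
n=4: y≈-0.693295, sp=-1, e=sp−y≈-0.306705; I≈-2.940846, D=e−e_prev≈0.099311; u=0·(-0.306705)+1/2·(-2.940846)+1/4·0.099311≈-1.445595; next y=1/10·(-0.693295)+1/2·(-1.445595)≈-0.792127
n=5: y≈-0.792127, sp=-1, e=sp−y≈-0.207873; I≈-3.148719, D=e−e_prev≈0.098832; u=0·(-0.207873)+1/2·(-3.148719)+1/4·0.098832≈-1.549651; next y=1/10·(-0.792127)+1/2·(-1.549651)≈-0.854038
n=6: y≈-0.854038, sp=-1, e=sp−y≈-0.145962; I≈-3.294680, D=e−e_prev≈0.061911; u=0·(-0.145962)+1/2·(-3.294680)+1/4·0.061911≈-1.631862; next y=1/10·(-0.854038)+1/2·(-1.631862)≈-0.901335
n=7: y≈-0.901335, sp=-1, e=sp−y≈-0.098665; I≈-3.393345, D=e−e_prev≈0.047297; u=0·(-0.098665)+1/2·(-3.393345)+1/4·0.047297≈-1.684848; next y=1/10·(-0.901335)+1/2·(-1.684848)≈-0.932558
n=8: y≈-0.932558, sp=-1, e=sp−y≈-0.067442; I≈-3.460788, D=e−e_prev≈0.031223; u=0·(-0.067442)+1/2·(-3.460788)+1/4·0.031223≈-1.722588; next y=1/10·(-0.932558)+1/2·(-1.722588)≈-0.954550
n=9: y≈-0.954550, sp=-1, e=sp−y≈-0.045450; I≈-3.506238, D=e−e_prev≈0.021992; u=0·(-0.045450)+1/2·(-3.506238)+1/4·0.021992≈-1.747621; next y=1/10·(-0.954550)+1/2·(-1.747621)≈-0.969265

0 -1 -0.750 0.000
1 -1 -0.719 -0.375
2 -1 -1.109 -0.397
3 -1 -1.268 -0.594
4 -1 -1.446 -0.693
5 -1 -1.550 -0.792
6 -1 -1.632 -0.854
7 -1 -1.685 -0.901
8 -1 -1.723 -0.933
9 -1 -1.748 -0.955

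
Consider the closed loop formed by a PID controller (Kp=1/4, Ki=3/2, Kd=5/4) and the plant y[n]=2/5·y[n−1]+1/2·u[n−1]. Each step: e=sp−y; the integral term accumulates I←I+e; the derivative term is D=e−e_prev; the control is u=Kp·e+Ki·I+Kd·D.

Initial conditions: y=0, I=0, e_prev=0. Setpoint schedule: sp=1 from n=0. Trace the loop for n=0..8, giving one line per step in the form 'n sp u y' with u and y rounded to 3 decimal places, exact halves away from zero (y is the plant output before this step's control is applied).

(exact arithmetic carried between steps; '≈' marks a value shown rounded to 6 d.p. or computed from one; I and e_prev carry over from the previous line; the table rounds u and y to 3 d.p., halves away from zero)
n=0: y=0, sp=1, e=sp−y=1; I=1, D=e−e_prev=1; u=1/4·1+3/2·1+5/4·1=3; next y=2/5·0+1/2·3=1.5
n=1: y=1.5, sp=1, e=sp−y=-0.5; I=0.5, D=e−e_prev=-1.5; u=1/4·(-0.5)+3/2·0.5+5/4·(-1.5)=-1.25; next y=2/5·1.5+1/2·(-1.25)=-0.025
n=2: y=-0.025, sp=1, e=sp−y=1.025; I=1.525, D=e−e_prev=1.525; u=1/4·1.025+3/2·1.525+5/4·1.525=4.45; next y=2/5·(-0.025)+1/2·4.45=2.215
n=3: y=2.215, sp=1, e=sp−y=-1.215; I=0.31, D=e−e_prev=-2.24; u=1/4·(-1.215)+3/2·0.31+5/4·(-2.24)=-2.63875; next y=2/5·2.215+1/2·(-2.63875)=-0.433375
n=4: y=-0.433375, sp=1, e=sp−y=1.433375; I=1.743375, D=e−e_prev=2.648375; u=1/4·1.433375+3/2·1.743375+5/4·2.648375=6.283875; next y=2/5·(-0.433375)+1/2·6.283875≈2.968588
n=5: y≈2.968588, sp=1, e=sp−y≈-1.968588; I≈-0.225213, D=e−e_prev≈-3.401963; u=1/4·(-1.968588)+3/2·(-0.225213)+5/4·(-3.401963)≈-5.082419; next y=2/5·2.968588+1/2·(-5.082419)≈-1.353774
n=6: y≈-1.353774, sp=1, e=sp−y≈2.353774; I≈2.128562, D=e−e_prev≈4.322362; u=1/4·2.353774+3/2·2.128562+5/4·4.322362≈9.184239; next y=2/5·(-1.353774)+1/2·9.184239≈4.050610
n=7: y≈4.050610, sp=1, e=sp−y≈-3.050610; I≈-0.922048, D=e−e_prev≈-5.404384; u=1/4·(-3.050610)+3/2·(-0.922048)+5/4·(-5.404384)≈-8.901204; next y=2/5·4.050610+1/2·(-8.901204)≈-2.830358
n=8: y≈-2.830358, sp=1, e=sp−y≈3.830358; I≈2.908310, D=e−e_prev≈6.880968; u=1/4·3.830358+3/2·2.908310+5/4·6.880968≈13.921265; next y=2/5·(-2.830358)+1/2·13.921265≈5.828489

0 1 3.000 0.000
1 1 -1.250 1.500
2 1 4.450 -0.025
3 1 -2.639 2.215
4 1 6.284 -0.433
5 1 -5.082 2.969
6 1 9.184 -1.354
7 1 -8.901 4.051
8 1 13.921 -2.830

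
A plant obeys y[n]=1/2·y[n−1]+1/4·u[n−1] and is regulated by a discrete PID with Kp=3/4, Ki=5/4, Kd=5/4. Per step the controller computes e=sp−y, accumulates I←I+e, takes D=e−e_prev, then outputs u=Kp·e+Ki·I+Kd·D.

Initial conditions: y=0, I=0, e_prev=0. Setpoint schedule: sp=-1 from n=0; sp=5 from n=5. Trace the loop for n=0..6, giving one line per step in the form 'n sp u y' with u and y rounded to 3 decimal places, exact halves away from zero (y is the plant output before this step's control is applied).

(exact arithmetic carried between steps; '≈' marks a value shown rounded to 6 d.p. or computed from one; I and e_prev carry over from the previous line; the table rounds u and y to 3 d.p., halves away from zero)
n=0: y=0, sp=-1, e=sp−y=-1; I=-1, D=e−e_prev=-1; u=3/4·(-1)+5/4·(-1)+5/4·(-1)=-3.25; next y=1/2·0+1/4·(-3.25)=-0.8125
n=1: y=-0.8125, sp=-1, e=sp−y=-0.1875; I=-1.1875, D=e−e_prev=0.8125; u=3/4·(-0.1875)+5/4·(-1.1875)+5/4·0.8125=-0.609375; next y=1/2·(-0.8125)+1/4·(-0.609375)≈-0.558594
n=2: y≈-0.558594, sp=-1, e=sp−y≈-0.441406; I≈-1.628906, D=e−e_prev≈-0.253906; u=3/4·(-0.441406)+5/4·(-1.628906)+5/4·(-0.253906)≈-2.684570; next y=1/2·(-0.558594)+1/4·(-2.684570)≈-0.950439
n=3: y≈-0.950439, sp=-1, e=sp−y≈-0.049561; I≈-1.678467, D=e−e_prev≈0.391846; u=3/4·(-0.049561)+5/4·(-1.678467)+5/4·0.391846≈-1.645447; next y=1/2·(-0.950439)+1/4·(-1.645447)≈-0.886581
n=4: y≈-0.886581, sp=-1, e=sp−y≈-0.113419; I≈-1.791885, D=e−e_prev≈-0.063858; u=3/4·(-0.113419)+5/4·(-1.791885)+5/4·(-0.063858)≈-2.404743; next y=1/2·(-0.886581)+1/4·(-2.404743)≈-1.044477
n=5: y≈-1.044477, sp=5, e=sp−y≈6.044477; I≈4.252591, D=e−e_prev≈6.157895; u=3/4·6.044477+5/4·4.252591+5/4·6.157895≈17.546465; next y=1/2·(-1.044477)+1/4·17.546465≈3.864378
n=6: y≈3.864378, sp=5, e=sp−y≈1.135622; I≈5.388213, D=e−e_prev≈-4.908855; u=3/4·1.135622+5/4·5.388213+5/4·(-4.908855)≈1.450915; next y=1/2·3.864378+1/4·1.450915≈2.294918

0 -1 -3.250 0.000
1 -1 -0.609 -0.813
2 -1 -2.685 -0.559
3 -1 -1.645 -0.950
4 -1 -2.405 -0.887
5 5 17.546 -1.044
6 5 1.451 3.864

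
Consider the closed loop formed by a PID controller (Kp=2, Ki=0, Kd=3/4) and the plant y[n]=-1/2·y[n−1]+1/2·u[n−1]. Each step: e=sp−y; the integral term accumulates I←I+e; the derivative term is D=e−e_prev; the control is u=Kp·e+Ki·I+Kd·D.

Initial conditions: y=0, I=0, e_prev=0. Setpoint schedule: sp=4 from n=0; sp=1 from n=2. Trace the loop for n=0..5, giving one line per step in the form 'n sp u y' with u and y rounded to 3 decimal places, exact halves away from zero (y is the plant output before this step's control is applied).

0 4 11.000 0.000
1 4 -7.125 5.500
2 1 21.234 -6.313
3 1 -40.611 13.773
4 1 87.109 -27.192
5 1 -175.559 57.151

(exact arithmetic carried between steps; '≈' marks a value shown rounded to 6 d.p. or computed from one; I and e_prev carry over from the previous line; the table rounds u and y to 3 d.p., halves away from zero)
n=0: y=0, sp=4, e=sp−y=4; I=4, D=e−e_prev=4; u=2·4+0·4+3/4·4=11; next y=-1/2·0+1/2·11=5.5
n=1: y=5.5, sp=4, e=sp−y=-1.5; I=2.5, D=e−e_prev=-5.5; u=2·(-1.5)+0·2.5+3/4·(-5.5)=-7.125; next y=-1/2·5.5+1/2·(-7.125)=-6.3125
n=2: y=-6.3125, sp=1, e=sp−y=7.3125; I=9.8125, D=e−e_prev=8.8125; u=2·7.3125+0·9.8125+3/4·8.8125=21.234375; next y=-1/2·(-6.3125)+1/2·21.234375≈13.773438
n=3: y≈13.773438, sp=1, e=sp−y≈-12.773438; I≈-2.960938, D=e−e_prev≈-20.085938; u=2·(-12.773438)+0·(-2.960938)+3/4·(-20.085938)≈-40.611328; next y=-1/2·13.773438+1/2·(-40.611328)≈-27.192383
n=4: y≈-27.192383, sp=1, e=sp−y≈28.192383; I≈25.231445, D=e−e_prev≈40.965820; u=2·28.192383+0·25.231445+3/4·40.965820≈87.109131; next y=-1/2·(-27.192383)+1/2·87.109131≈57.150757
n=5: y≈57.150757, sp=1, e=sp−y≈-56.150757; I≈-30.919312, D=e−e_prev≈-84.343140; u=2·(-56.150757)+0·(-30.919312)+3/4·(-84.343140)≈-175.558868; next y=-1/2·57.150757+1/2·(-175.558868)≈-116.354813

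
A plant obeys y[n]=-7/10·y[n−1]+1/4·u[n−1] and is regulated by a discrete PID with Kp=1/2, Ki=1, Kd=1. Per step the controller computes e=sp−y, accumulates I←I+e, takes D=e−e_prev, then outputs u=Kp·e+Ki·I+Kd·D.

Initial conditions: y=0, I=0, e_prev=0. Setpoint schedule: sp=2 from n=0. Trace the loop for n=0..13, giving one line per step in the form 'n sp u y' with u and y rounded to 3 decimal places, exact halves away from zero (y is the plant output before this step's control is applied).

0 2 5.000 0.000
1 2 1.875 1.250
2 2 8.016 -0.406
3 2 2.029 2.288
4 2 12.892 -1.094
5 2 -0.105 3.989
6 2 20.009 -2.819
7 2 -6.465 6.975
8 2 32.040 -6.499
9 2 -20.582 12.559
10 2 54.158 -13.937
11 2 -49.483 23.296
12 2 96.387 -28.678
13 2 -107.030 44.171

(exact arithmetic carried between steps; '≈' marks a value shown rounded to 6 d.p. or computed from one; I and e_prev carry over from the previous line; the table rounds u and y to 3 d.p., halves away from zero)
n=0: y=0, sp=2, e=sp−y=2; I=2, D=e−e_prev=2; u=1/2·2+1·2+1·2=5; next y=-7/10·0+1/4·5=1.25
n=1: y=1.25, sp=2, e=sp−y=0.75; I=2.75, D=e−e_prev=-1.25; u=1/2·0.75+1·2.75+1·(-1.25)=1.875; next y=-7/10·1.25+1/4·1.875=-0.40625
n=2: y=-0.40625, sp=2, e=sp−y=2.40625; I=5.15625, D=e−e_prev=1.65625; u=1/2·2.40625+1·5.15625+1·1.65625=8.015625; next y=-7/10·(-0.40625)+1/4·8.015625≈2.288281
n=3: y≈2.288281, sp=2, e=sp−y≈-0.288281; I≈4.867969, D=e−e_prev≈-2.694531; u=1/2·(-0.288281)+1·4.867969+1·(-2.694531)≈2.029297; next y=-7/10·2.288281+1/4·2.029297≈-1.094473
n=4: y≈-1.094473, sp=2, e=sp−y≈3.094473; I≈7.962441, D=e−e_prev≈3.382754; u=1/2·3.094473+1·7.962441+1·3.382754≈12.892432; next y=-7/10·(-1.094473)+1/4·12.892432≈3.989239
n=5: y≈3.989239, sp=2, e=sp−y≈-1.989239; I≈5.973203, D=e−e_prev≈-5.083711; u=1/2·(-1.989239)+1·5.973203+1·(-5.083711)≈-0.105128; next y=-7/10·3.989239+1/4·(-0.105128)≈-2.818749
n=6: y≈-2.818749, sp=2, e=sp−y≈4.818749; I≈10.791952, D=e−e_prev≈6.807988; u=1/2·4.818749+1·10.791952+1·6.807988≈20.009314; next y=-7/10·(-2.818749)+1/4·20.009314≈6.975453
n=7: y≈6.975453, sp=2, e=sp−y≈-4.975453; I≈5.816499, D=e−e_prev≈-9.794202; u=1/2·(-4.975453)+1·5.816499+1·(-9.794202)≈-6.465430; next y=-7/10·6.975453+1/4·(-6.465430)≈-6.499175
n=8: y≈-6.499175, sp=2, e=sp−y≈8.499175; I≈14.315673, D=e−e_prev≈13.474628; u=1/2·8.499175+1·14.315673+1·13.474628≈32.039888; next y=-7/10·(-6.499175)+1/4·32.039888≈12.559394
n=9: y≈12.559394, sp=2, e=sp−y≈-10.559394; I≈3.756279, D=e−e_prev≈-19.058569; u=1/2·(-10.559394)+1·3.756279+1·(-19.058569)≈-20.581987; next y=-7/10·12.559394+1/4·(-20.581987)≈-13.937073
n=10: y≈-13.937073, sp=2, e=sp−y≈15.937073; I≈19.693352, D=e−e_prev≈26.496467; u=1/2·15.937073+1·19.693352+1·26.496467≈54.158355; next y=-7/10·(-13.937073)+1/4·54.158355≈23.295540
n=11: y≈23.295540, sp=2, e=sp−y≈-21.295540; I≈-1.602188, D=e−e_prev≈-37.232612; u=1/2·(-21.295540)+1·(-1.602188)+1·(-37.232612)≈-49.482570; next y=-7/10·23.295540+1/4·(-49.482570)≈-28.677520
n=12: y≈-28.677520, sp=2, e=sp−y≈30.677520; I≈29.075332, D=e−e_prev≈51.973060; u=1/2·30.677520+1·29.075332+1·51.973060≈96.387153; next y=-7/10·(-28.677520)+1/4·96.387153≈44.171052
n=13: y≈44.171052, sp=2, e=sp−y≈-42.171052; I≈-13.095720, D=e−e_prev≈-72.848573; u=1/2·(-42.171052)+1·(-13.095720)+1·(-72.848573)≈-107.029819; next y=-7/10·44.171052+1/4·(-107.029819)≈-57.677191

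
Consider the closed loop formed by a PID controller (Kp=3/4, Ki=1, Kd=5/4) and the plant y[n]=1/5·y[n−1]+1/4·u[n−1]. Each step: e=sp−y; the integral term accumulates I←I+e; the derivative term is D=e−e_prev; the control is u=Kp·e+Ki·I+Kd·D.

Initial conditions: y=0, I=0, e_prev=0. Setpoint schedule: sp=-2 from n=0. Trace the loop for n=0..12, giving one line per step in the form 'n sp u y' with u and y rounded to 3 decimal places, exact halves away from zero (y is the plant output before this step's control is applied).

0 -2 -6.000 0.000
1 -2 -1.000 -1.500
2 -2 -6.225 -0.550
3 -2 -3.139 -1.666
4 -2 -6.513 -1.118
5 -2 -4.508 -1.852
6 -2 -6.637 -1.497
7 -2 -5.312 -1.959
8 -2 -6.647 -1.720
9 -2 -5.771 -2.006
10 -2 -6.608 -1.844
11 -2 -6.031 -2.021
12 -2 -6.558 -1.912

(exact arithmetic carried between steps; '≈' marks a value shown rounded to 6 d.p. or computed from one; I and e_prev carry over from the previous line; the table rounds u and y to 3 d.p., halves away from zero)
n=0: y=0, sp=-2, e=sp−y=-2; I=-2, D=e−e_prev=-2; u=3/4·(-2)+1·(-2)+5/4·(-2)=-6; next y=1/5·0+1/4·(-6)=-1.5
n=1: y=-1.5, sp=-2, e=sp−y=-0.5; I=-2.5, D=e−e_prev=1.5; u=3/4·(-0.5)+1·(-2.5)+5/4·1.5=-1; next y=1/5·(-1.5)+1/4·(-1)=-0.55
n=2: y=-0.55, sp=-2, e=sp−y=-1.45; I=-3.95, D=e−e_prev=-0.95; u=3/4·(-1.45)+1·(-3.95)+5/4·(-0.95)=-6.225; next y=1/5·(-0.55)+1/4·(-6.225)=-1.66625
n=3: y=-1.66625, sp=-2, e=sp−y=-0.33375; I=-4.28375, D=e−e_prev=1.11625; u=3/4·(-0.33375)+1·(-4.28375)+5/4·1.11625=-3.13875; next y=1/5·(-1.66625)+1/4·(-3.13875)≈-1.117938
n=4: y≈-1.117938, sp=-2, e=sp−y≈-0.882063; I≈-5.165813, D=e−e_prev≈-0.548313; u=3/4·(-0.882063)+1·(-5.165813)+5/4·(-0.548313)≈-6.51275; next y=1/5·(-1.117938)+1/4·(-6.51275)≈-1.851775
n=5: y=-1.851775, sp=-2, e=sp−y=-0.148225; I≈-5.314038, D=e−e_prev≈0.733838; u=3/4·(-0.148225)+1·(-5.314038)+5/4·0.733838≈-4.507909; next y=1/5·(-1.851775)+1/4·(-4.507909)≈-1.497332
n=6: y≈-1.497332, sp=-2, e=sp−y≈-0.502668; I≈-5.816705, D=e−e_prev≈-0.354443; u=3/4·(-0.502668)+1·(-5.816705)+5/4·(-0.354443)≈-6.636759; next y=1/5·(-1.497332)+1/4·(-6.636759)≈-1.958656
n=7: y≈-1.958656, sp=-2, e=sp−y≈-0.041344; I≈-5.858049, D=e−e_prev≈0.461324; u=3/4·(-0.041344)+1·(-5.858049)+5/4·0.461324≈-5.312402; next y=1/5·(-1.958656)+1/4·(-5.312402)≈-1.719832
n=8: y≈-1.719832, sp=-2, e=sp−y≈-0.280168; I≈-6.138217, D=e−e_prev≈-0.238825; u=3/4·(-0.280168)+1·(-6.138217)+5/4·(-0.238825)≈-6.646874; next y=1/5·(-1.719832)+1/4·(-6.646874)≈-2.005685
n=9: y≈-2.005685, sp=-2, e=sp−y≈0.005685; I≈-6.132532, D=e−e_prev≈0.285853; u=3/4·0.005685+1·(-6.132532)+5/4·0.285853≈-5.770952; next y=1/5·(-2.005685)+1/4·(-5.770952)≈-1.843875
n=10: y≈-1.843875, sp=-2, e=sp−y≈-0.156125; I≈-6.288657, D=e−e_prev≈-0.161810; u=3/4·(-0.156125)+1·(-6.288657)+5/4·(-0.161810)≈-6.608013; next y=1/5·(-1.843875)+1/4·(-6.608013)≈-2.020778
n=11: y≈-2.020778, sp=-2, e=sp−y≈0.020778; I≈-6.267879, D=e−e_prev≈0.176903; u=3/4·0.020778+1·(-6.267879)+5/4·0.176903≈-6.031166; next y=1/5·(-2.020778)+1/4·(-6.031166)≈-1.911947
n=12: y≈-1.911947, sp=-2, e=sp−y≈-0.088053; I≈-6.355932, D=e−e_prev≈-0.108831; u=3/4·(-0.088053)+1·(-6.355932)+5/4·(-0.108831)≈-6.558010; next y=1/5·(-1.911947)+1/4·(-6.558010)≈-2.021892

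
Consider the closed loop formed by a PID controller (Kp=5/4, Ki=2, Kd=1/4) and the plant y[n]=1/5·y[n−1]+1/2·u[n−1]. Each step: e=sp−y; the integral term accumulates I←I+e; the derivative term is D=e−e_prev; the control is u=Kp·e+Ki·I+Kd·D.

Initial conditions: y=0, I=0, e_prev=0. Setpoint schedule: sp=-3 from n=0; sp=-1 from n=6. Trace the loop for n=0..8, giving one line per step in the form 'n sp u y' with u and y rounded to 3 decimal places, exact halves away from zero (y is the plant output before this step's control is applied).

0 -3 -10.500 0.000
1 -3 2.625 -5.250
2 -3 -13.481 0.263
3 -3 5.699 -6.688
4 -3 -17.362 1.512
5 -3 10.281 -8.379
6 -1 -15.887 3.465
7 -1 15.148 -7.250
8 -1 -21.840 6.124

(exact arithmetic carried between steps; '≈' marks a value shown rounded to 6 d.p. or computed from one; I and e_prev carry over from the previous line; the table rounds u and y to 3 d.p., halves away from zero)
n=0: y=0, sp=-3, e=sp−y=-3; I=-3, D=e−e_prev=-3; u=5/4·(-3)+2·(-3)+1/4·(-3)=-10.5; next y=1/5·0+1/2·(-10.5)=-5.25
n=1: y=-5.25, sp=-3, e=sp−y=2.25; I=-0.75, D=e−e_prev=5.25; u=5/4·2.25+2·(-0.75)+1/4·5.25=2.625; next y=1/5·(-5.25)+1/2·2.625=0.2625
n=2: y=0.2625, sp=-3, e=sp−y=-3.2625; I=-4.0125, D=e−e_prev=-5.5125; u=5/4·(-3.2625)+2·(-4.0125)+1/4·(-5.5125)=-13.48125; next y=1/5·0.2625+1/2·(-13.48125)=-6.688125
n=3: y=-6.688125, sp=-3, e=sp−y=3.688125; I=-0.324375, D=e−e_prev=6.950625; u=5/4·3.688125+2·(-0.324375)+1/4·6.950625≈5.699063; next y=1/5·(-6.688125)+1/2·5.699063≈1.511906
n=4: y≈1.511906, sp=-3, e=sp−y≈-4.511906; I≈-4.836281, D=e−e_prev≈-8.200031; u=5/4·(-4.511906)+2·(-4.836281)+1/4·(-8.200031)≈-17.362453; next y=1/5·1.511906+1/2·(-17.362453)≈-8.378845
n=5: y≈-8.378845, sp=-3, e=sp−y≈5.378845; I≈0.542564, D=e−e_prev≈9.890752; u=5/4·5.378845+2·0.542564+1/4·9.890752≈10.281373; next y=1/5·(-8.378845)+1/2·10.281373≈3.464917
n=6: y≈3.464917, sp=-1, e=sp−y≈-4.464917; I≈-3.922353, D=e−e_prev≈-9.843763; u=5/4·(-4.464917)+2·(-3.922353)+1/4·(-9.843763)≈-15.886794; next y=1/5·3.464917+1/2·(-15.886794)≈-7.250413
n=7: y≈-7.250413, sp=-1, e=sp−y≈6.250413; I≈2.328060, D=e−e_prev≈10.715331; u=5/4·6.250413+2·2.328060+1/4·10.715331≈15.147970; next y=1/5·(-7.250413)+1/2·15.147970≈6.123902
n=8: y≈6.123902, sp=-1, e=sp−y≈-7.123902; I≈-4.795842, D=e−e_prev≈-13.374316; u=5/4·(-7.123902)+2·(-4.795842)+1/4·(-13.374316)≈-21.840141; next y=1/5·6.123902+1/2·(-21.840141)≈-9.695290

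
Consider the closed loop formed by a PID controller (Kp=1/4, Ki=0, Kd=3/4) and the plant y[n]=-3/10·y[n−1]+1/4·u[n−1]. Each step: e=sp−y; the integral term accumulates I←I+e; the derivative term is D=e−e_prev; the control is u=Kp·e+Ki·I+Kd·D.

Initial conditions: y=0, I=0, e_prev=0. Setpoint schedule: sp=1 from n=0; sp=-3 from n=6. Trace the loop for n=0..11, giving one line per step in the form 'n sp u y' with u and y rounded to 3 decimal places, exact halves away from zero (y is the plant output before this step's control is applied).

(exact arithmetic carried between steps; '≈' marks a value shown rounded to 6 d.p. or computed from one; I and e_prev carry over from the previous line; the table rounds u and y to 3 d.p., halves away from zero)
n=0: y=0, sp=1, e=sp−y=1; I=1, D=e−e_prev=1; u=1/4·1+0·1+3/4·1=1; next y=-3/10·0+1/4·1=0.25
n=1: y=0.25, sp=1, e=sp−y=0.75; I=1.75, D=e−e_prev=-0.25; u=1/4·0.75+0·1.75+3/4·(-0.25)=0; next y=-3/10·0.25+1/4·0=-0.075
n=2: y=-0.075, sp=1, e=sp−y=1.075; I=2.825, D=e−e_prev=0.325; u=1/4·1.075+0·2.825+3/4·0.325=0.5125; next y=-3/10·(-0.075)+1/4·0.5125=0.150625
n=3: y=0.150625, sp=1, e=sp−y=0.849375; I=3.674375, D=e−e_prev=-0.225625; u=1/4·0.849375+0·3.674375+3/4·(-0.225625)=0.043125; next y=-3/10·0.150625+1/4·0.043125≈-0.034406
n=4: y≈-0.034406, sp=1, e=sp−y≈1.034406; I≈4.708781, D=e−e_prev≈0.185031; u=1/4·1.034406+0·4.708781+3/4·0.185031≈0.397375; next y=-3/10·(-0.034406)+1/4·0.397375≈0.109666
n=5: y≈0.109666, sp=1, e=sp−y≈0.890334; I≈5.599116, D=e−e_prev≈-0.144072; u=1/4·0.890334+0·5.599116+3/4·(-0.144072)≈0.114530; next y=-3/10·0.109666+1/4·0.114530≈-0.004267
n=6: y≈-0.004267, sp=-3, e=sp−y≈-2.995733; I≈2.603383, D=e−e_prev≈-3.886067; u=1/4·(-2.995733)+0·2.603383+3/4·(-3.886067)≈-3.663484; next y=-3/10·(-0.004267)+1/4·(-3.663484)≈-0.914591
n=7: y≈-0.914591, sp=-3, e=sp−y≈-2.085409; I≈0.517974, D=e−e_prev≈0.910323; u=1/4·(-2.085409)+0·0.517974+3/4·0.910323≈0.161390; next y=-3/10·(-0.914591)+1/4·0.161390≈0.314725
n=8: y≈0.314725, sp=-3, e=sp−y≈-3.314725; I≈-2.796751, D=e−e_prev≈-1.229315; u=1/4·(-3.314725)+0·(-2.796751)+3/4·(-1.229315)≈-1.750668; next y=-3/10·0.314725+1/4·(-1.750668)≈-0.532084
n=9: y≈-0.532084, sp=-3, e=sp−y≈-2.467916; I≈-5.264667, D=e−e_prev≈0.846809; u=1/4·(-2.467916)+0·(-5.264667)+3/4·0.846809≈0.018128; next y=-3/10·(-0.532084)+1/4·0.018128≈0.164157
n=10: y≈0.164157, sp=-3, e=sp−y≈-3.164157; I≈-8.428824, D=e−e_prev≈-0.696242; u=1/4·(-3.164157)+0·(-8.428824)+3/4·(-0.696242)≈-1.313221; next y=-3/10·0.164157+1/4·(-1.313221)≈-0.377552
n=11: y≈-0.377552, sp=-3, e=sp−y≈-2.622448; I≈-11.051272, D=e−e_prev≈0.541710; u=1/4·(-2.622448)+0·(-11.051272)+3/4·0.541710≈-0.249330; next y=-3/10·(-0.377552)+1/4·(-0.249330)≈0.050933

0 1 1.000 0.000
1 1 0.000 0.250
2 1 0.513 -0.075
3 1 0.043 0.151
4 1 0.397 -0.034
5 1 0.115 0.110
6 -3 -3.663 -0.004
7 -3 0.161 -0.915
8 -3 -1.751 0.315
9 -3 0.018 -0.532
10 -3 -1.313 0.164
11 -3 -0.249 -0.378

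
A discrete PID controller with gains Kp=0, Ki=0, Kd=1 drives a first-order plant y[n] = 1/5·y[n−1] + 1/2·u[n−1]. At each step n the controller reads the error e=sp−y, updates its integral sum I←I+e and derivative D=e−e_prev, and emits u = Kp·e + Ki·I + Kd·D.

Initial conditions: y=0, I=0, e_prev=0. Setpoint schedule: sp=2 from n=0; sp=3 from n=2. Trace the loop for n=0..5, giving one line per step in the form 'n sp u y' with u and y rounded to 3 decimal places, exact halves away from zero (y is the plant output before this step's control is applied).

(exact arithmetic carried between steps; '≈' marks a value shown rounded to 6 d.p. or computed from one; I and e_prev carry over from the previous line; the table rounds u and y to 3 d.p., halves away from zero)
n=0: y=0, sp=2, e=sp−y=2; I=2, D=e−e_prev=2; u=0·2+0·2+1·2=2; next y=1/5·0+1/2·2=1
n=1: y=1, sp=2, e=sp−y=1; I=3, D=e−e_prev=-1; u=0·1+0·3+1·(-1)=-1; next y=1/5·1+1/2·(-1)=-0.3
n=2: y=-0.3, sp=3, e=sp−y=3.3; I=6.3, D=e−e_prev=2.3; u=0·3.3+0·6.3+1·2.3=2.3; next y=1/5·(-0.3)+1/2·2.3=1.09
n=3: y=1.09, sp=3, e=sp−y=1.91; I=8.21, D=e−e_prev=-1.39; u=0·1.91+0·8.21+1·(-1.39)=-1.39; next y=1/5·1.09+1/2·(-1.39)=-0.477
n=4: y=-0.477, sp=3, e=sp−y=3.477; I=11.687, D=e−e_prev=1.567; u=0·3.477+0·11.687+1·1.567=1.567; next y=1/5·(-0.477)+1/2·1.567=0.6881
n=5: y=0.6881, sp=3, e=sp−y=2.3119; I=13.9989, D=e−e_prev=-1.1651; u=0·2.3119+0·13.9989+1·(-1.1651)=-1.1651; next y=1/5·0.6881+1/2·(-1.1651)=-0.44493

0 2 2.000 0.000
1 2 -1.000 1.000
2 3 2.300 -0.300
3 3 -1.390 1.090
4 3 1.567 -0.477
5 3 -1.165 0.688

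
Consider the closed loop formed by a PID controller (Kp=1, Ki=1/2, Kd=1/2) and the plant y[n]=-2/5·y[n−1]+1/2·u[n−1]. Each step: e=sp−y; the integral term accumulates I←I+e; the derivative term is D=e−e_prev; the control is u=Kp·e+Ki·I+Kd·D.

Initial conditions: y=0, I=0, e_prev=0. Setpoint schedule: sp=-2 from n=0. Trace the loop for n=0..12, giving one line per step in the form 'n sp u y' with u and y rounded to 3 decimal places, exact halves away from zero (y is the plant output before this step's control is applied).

0 -2 -4.000 0.000
1 -2 0.000 -2.000
2 -2 -6.600 0.800
3 -2 2.240 -3.620
4 -2 -11.536 2.568
5 -2 8.000 -6.795
6 -2 -21.311 6.718
7 -2 21.209 -13.343
8 -2 -41.718 15.941
9 -2 50.307 -27.236
10 -2 -85.231 36.048
11 -2 113.552 -57.035
12 -2 -178.721 79.590

(exact arithmetic carried between steps; '≈' marks a value shown rounded to 6 d.p. or computed from one; I and e_prev carry over from the previous line; the table rounds u and y to 3 d.p., halves away from zero)
n=0: y=0, sp=-2, e=sp−y=-2; I=-2, D=e−e_prev=-2; u=1·(-2)+1/2·(-2)+1/2·(-2)=-4; next y=-2/5·0+1/2·(-4)=-2
n=1: y=-2, sp=-2, e=sp−y=0; I=-2, D=e−e_prev=2; u=1·0+1/2·(-2)+1/2·2=0; next y=-2/5·(-2)+1/2·0=0.8
n=2: y=0.8, sp=-2, e=sp−y=-2.8; I=-4.8, D=e−e_prev=-2.8; u=1·(-2.8)+1/2·(-4.8)+1/2·(-2.8)=-6.6; next y=-2/5·0.8+1/2·(-6.6)=-3.62
n=3: y=-3.62, sp=-2, e=sp−y=1.62; I=-3.18, D=e−e_prev=4.42; u=1·1.62+1/2·(-3.18)+1/2·4.42=2.24; next y=-2/5·(-3.62)+1/2·2.24=2.568
n=4: y=2.568, sp=-2, e=sp−y=-4.568; I=-7.748, D=e−e_prev=-6.188; u=1·(-4.568)+1/2·(-7.748)+1/2·(-6.188)=-11.536; next y=-2/5·2.568+1/2·(-11.536)=-6.7952
n=5: y=-6.7952, sp=-2, e=sp−y=4.7952; I=-2.9528, D=e−e_prev=9.3632; u=1·4.7952+1/2·(-2.9528)+1/2·9.3632=8.0004; next y=-2/5·(-6.7952)+1/2·8.0004=6.71828
n=6: y=6.71828, sp=-2, e=sp−y=-8.71828; I=-11.67108, D=e−e_prev=-13.51348; u=1·(-8.71828)+1/2·(-11.67108)+1/2·(-13.51348)=-21.31056; next y=-2/5·6.71828+1/2·(-21.31056)=-13.342592
n=7: y=-13.342592, sp=-2, e=sp−y=11.342592; I=-0.328488, D=e−e_prev=20.060872; u=1·11.342592+1/2·(-0.328488)+1/2·20.060872=21.208784; next y=-2/5·(-13.342592)+1/2·21.208784≈15.941429
n=8: y≈15.941429, sp=-2, e=sp−y≈-17.941429; I≈-18.269917, D=e−e_prev≈-29.284021; u=1·(-17.941429)+1/2·(-18.269917)+1/2·(-29.284021)≈-41.718398; next y=-2/5·15.941429+1/2·(-41.718398)≈-27.235770
n=9: y≈-27.235770, sp=-2, e=sp−y≈25.235770; I≈6.965854, D=e−e_prev≈43.177199; u=1·25.235770+1/2·6.965854+1/2·43.177199≈50.307297; next y=-2/5·(-27.235770)+1/2·50.307297≈36.047956
n=10: y≈36.047956, sp=-2, e=sp−y≈-38.047956; I≈-31.082103, D=e−e_prev≈-63.283727; u=1·(-38.047956)+1/2·(-31.082103)+1/2·(-63.283727)≈-85.230871; next y=-2/5·36.047956+1/2·(-85.230871)≈-57.034618
n=11: y≈-57.034618, sp=-2, e=sp−y≈55.034618; I≈23.952515, D=e−e_prev≈93.082575; u=1·55.034618+1/2·23.952515+1/2·93.082575≈113.552163; next y=-2/5·(-57.034618)+1/2·113.552163≈79.589929
n=12: y≈79.589929, sp=-2, e=sp−y≈-81.589929; I≈-57.637414, D=e−e_prev≈-136.624547; u=1·(-81.589929)+1/2·(-57.637414)+1/2·(-136.624547)≈-178.720909; next y=-2/5·79.589929+1/2·(-178.720909)≈-121.196426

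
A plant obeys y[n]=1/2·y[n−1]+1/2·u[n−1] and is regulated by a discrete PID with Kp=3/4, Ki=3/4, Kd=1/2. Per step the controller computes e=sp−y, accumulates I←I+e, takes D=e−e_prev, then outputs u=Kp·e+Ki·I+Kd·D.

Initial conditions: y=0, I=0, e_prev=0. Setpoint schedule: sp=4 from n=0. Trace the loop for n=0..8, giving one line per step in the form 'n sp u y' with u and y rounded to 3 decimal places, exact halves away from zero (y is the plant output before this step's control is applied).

0 4 8.000 0.000
1 4 1.000 4.000
2 4 6.000 2.500
3 4 2.875 4.250
4 4 4.938 3.563
5 4 3.547 4.250
6 4 4.406 3.898
7 4 3.799 4.152
8 4 4.165 3.976

(exact arithmetic carried between steps; '≈' marks a value shown rounded to 6 d.p. or computed from one; I and e_prev carry over from the previous line; the table rounds u and y to 3 d.p., halves away from zero)
n=0: y=0, sp=4, e=sp−y=4; I=4, D=e−e_prev=4; u=3/4·4+3/4·4+1/2·4=8; next y=1/2·0+1/2·8=4
n=1: y=4, sp=4, e=sp−y=0; I=4, D=e−e_prev=-4; u=3/4·0+3/4·4+1/2·(-4)=1; next y=1/2·4+1/2·1=2.5
n=2: y=2.5, sp=4, e=sp−y=1.5; I=5.5, D=e−e_prev=1.5; u=3/4·1.5+3/4·5.5+1/2·1.5=6; next y=1/2·2.5+1/2·6=4.25
n=3: y=4.25, sp=4, e=sp−y=-0.25; I=5.25, D=e−e_prev=-1.75; u=3/4·(-0.25)+3/4·5.25+1/2·(-1.75)=2.875; next y=1/2·4.25+1/2·2.875=3.5625
n=4: y=3.5625, sp=4, e=sp−y=0.4375; I=5.6875, D=e−e_prev=0.6875; u=3/4·0.4375+3/4·5.6875+1/2·0.6875=4.9375; next y=1/2·3.5625+1/2·4.9375=4.25
n=5: y=4.25, sp=4, e=sp−y=-0.25; I=5.4375, D=e−e_prev=-0.6875; u=3/4·(-0.25)+3/4·5.4375+1/2·(-0.6875)=3.546875; next y=1/2·4.25+1/2·3.546875≈3.898438
n=6: y≈3.898438, sp=4, e=sp−y≈0.101563; I≈5.539063, D=e−e_prev≈0.351563; u=3/4·0.101563+3/4·5.539063+1/2·0.351563≈4.40625; next y=1/2·3.898438+1/2·4.40625≈4.152344
n=7: y≈4.152344, sp=4, e=sp−y≈-0.152344; I≈5.386719, D=e−e_prev≈-0.253906; u=3/4·(-0.152344)+3/4·5.386719+1/2·(-0.253906)≈3.798828; next y=1/2·4.152344+1/2·3.798828≈3.975586
n=8: y≈3.975586, sp=4, e=sp−y≈0.024414; I≈5.411133, D=e−e_prev≈0.176758; u=3/4·0.024414+3/4·5.411133+1/2·0.176758≈4.165039; next y=1/2·3.975586+1/2·4.165039≈4.070313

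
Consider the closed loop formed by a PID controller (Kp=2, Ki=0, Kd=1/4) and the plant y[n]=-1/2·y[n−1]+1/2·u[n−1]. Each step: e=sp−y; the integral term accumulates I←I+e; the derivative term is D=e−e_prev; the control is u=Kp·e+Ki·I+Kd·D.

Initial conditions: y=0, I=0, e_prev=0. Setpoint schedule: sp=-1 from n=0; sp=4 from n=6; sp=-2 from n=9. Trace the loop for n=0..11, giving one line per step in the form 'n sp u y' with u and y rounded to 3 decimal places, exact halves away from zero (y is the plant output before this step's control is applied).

0 -1 -2.250 0.000
1 -1 0.531 -1.125
2 -1 -4.145 0.828
3 -1 3.801 -2.486
4 -1 -9.695 3.144
5 -1 13.230 -6.419
6 4 -14.460 9.825
7 4 37.777 -12.142
8 4 -51.194 24.959
9 -2 86.413 -38.077
10 -2 -153.571 62.245
11 -2 254.354 -107.908

(exact arithmetic carried between steps; '≈' marks a value shown rounded to 6 d.p. or computed from one; I and e_prev carry over from the previous line; the table rounds u and y to 3 d.p., halves away from zero)
n=0: y=0, sp=-1, e=sp−y=-1; I=-1, D=e−e_prev=-1; u=2·(-1)+0·(-1)+1/4·(-1)=-2.25; next y=-1/2·0+1/2·(-2.25)=-1.125
n=1: y=-1.125, sp=-1, e=sp−y=0.125; I=-0.875, D=e−e_prev=1.125; u=2·0.125+0·(-0.875)+1/4·1.125=0.53125; next y=-1/2·(-1.125)+1/2·0.53125=0.828125
n=2: y=0.828125, sp=-1, e=sp−y=-1.828125; I=-2.703125, D=e−e_prev=-1.953125; u=2·(-1.828125)+0·(-2.703125)+1/4·(-1.953125)≈-4.144531; next y=-1/2·0.828125+1/2·(-4.144531)≈-2.486328
n=3: y≈-2.486328, sp=-1, e=sp−y≈1.486328; I≈-1.216797, D=e−e_prev≈3.314453; u=2·1.486328+0·(-1.216797)+1/4·3.314453≈3.801270; next y=-1/2·(-2.486328)+1/2·3.801270≈3.143799
n=4: y≈3.143799, sp=-1, e=sp−y≈-4.143799; I≈-5.360596, D=e−e_prev≈-5.630127; u=2·(-4.143799)+0·(-5.360596)+1/4·(-5.630127)≈-9.695129; next y=-1/2·3.143799+1/2·(-9.695129)≈-6.419464
n=5: y≈-6.419464, sp=-1, e=sp−y≈5.419464; I≈0.058868, D=e−e_prev≈9.563263; u=2·5.419464+0·0.058868+1/4·9.563263≈13.229744; next y=-1/2·(-6.419464)+1/2·13.229744≈9.824604
n=6: y≈9.824604, sp=4, e=sp−y≈-5.824604; I≈-5.765736, D=e−e_prev≈-11.244068; u=2·(-5.824604)+0·(-5.765736)+1/4·(-11.244068)≈-14.460225; next y=-1/2·9.824604+1/2·(-14.460225)≈-12.142415
n=7: y≈-12.142415, sp=4, e=sp−y≈16.142415; I≈10.376679, D=e−e_prev≈21.967019; u=2·16.142415+0·10.376679+1/4·21.967019≈37.776584; next y=-1/2·(-12.142415)+1/2·37.776584≈24.959499
n=8: y≈24.959499, sp=4, e=sp−y≈-20.959499; I≈-10.582820, D=e−e_prev≈-37.101914; u=2·(-20.959499)+0·(-10.582820)+1/4·(-37.101914)≈-51.194477; next y=-1/2·24.959499+1/2·(-51.194477)≈-38.076988
n=9: y≈-38.076988, sp=-2, e=sp−y≈36.076988; I≈25.494168, D=e−e_prev≈57.036487; u=2·36.076988+0·25.494168+1/4·57.036487≈86.413098; next y=-1/2·(-38.076988)+1/2·86.413098≈62.245043
n=10: y≈62.245043, sp=-2, e=sp−y≈-64.245043; I≈-38.750875, D=e−e_prev≈-100.322031; u=2·(-64.245043)+0·(-38.750875)+1/4·(-100.322031)≈-153.570593; next y=-1/2·62.245043+1/2·(-153.570593)≈-107.907818
n=11: y≈-107.907818, sp=-2, e=sp−y≈105.907818; I≈67.156943, D=e−e_prev≈170.152861; u=2·105.907818+0·67.156943+1/4·170.152861≈254.353852; next y=-1/2·(-107.907818)+1/2·254.353852≈181.130835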